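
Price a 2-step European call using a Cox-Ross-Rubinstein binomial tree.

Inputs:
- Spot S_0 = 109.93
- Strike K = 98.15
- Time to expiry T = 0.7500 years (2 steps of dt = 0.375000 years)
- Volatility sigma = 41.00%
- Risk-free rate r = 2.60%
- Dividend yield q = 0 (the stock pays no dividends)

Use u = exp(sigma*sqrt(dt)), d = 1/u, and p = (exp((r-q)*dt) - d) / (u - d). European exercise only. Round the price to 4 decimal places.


Answer: Price = V(0,0) = 22.8221

Derivation:
dt = T/N = 0.375000
u = exp(sigma*sqrt(dt)) = 1.285404; d = 1/u = 0.777966
p = (exp((r-q)*dt) - d) / (u - d) = 0.456868
Discount per step: exp(-r*dt) = 0.990297
Stock lattice S(k, i) with i counting down-moves:
  k=0: S(0,0) = 109.9300
  k=1: S(1,0) = 141.3044; S(1,1) = 85.5218
  k=2: S(2,0) = 181.6332; S(2,1) = 109.9300; S(2,2) = 66.5330
Terminal payoffs V(N, i) = max(S_T - K, 0):
  V(2,0) = 83.483187; V(2,1) = 11.780000; V(2,2) = 0.000000
Backward induction: V(k, i) = exp(-r*dt) * [p * V(k+1, i) + (1-p) * V(k+1, i+1)].
  V(1,0) = exp(-r*dt) * [p*83.483187 + (1-p)*11.780000] = 44.106722
  V(1,1) = exp(-r*dt) * [p*11.780000 + (1-p)*0.000000] = 5.329682
  V(0,0) = exp(-r*dt) * [p*44.106722 + (1-p)*5.329682] = 22.822054


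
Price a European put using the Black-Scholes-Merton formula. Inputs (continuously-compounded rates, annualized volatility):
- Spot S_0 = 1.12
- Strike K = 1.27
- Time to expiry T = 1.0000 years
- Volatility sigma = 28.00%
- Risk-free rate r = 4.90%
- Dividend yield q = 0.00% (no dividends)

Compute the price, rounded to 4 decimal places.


Answer: Price = 0.1791

Derivation:
d1 = (ln(S/K) + (r - q + 0.5*sigma^2) * T) / (sigma * sqrt(T)) = -0.13388648
d2 = d1 - sigma * sqrt(T) = -0.41388648
exp(-rT) = 0.95218113; exp(-qT) = 1.00000000
P = K * exp(-rT) * N(-d2) - S_0 * exp(-qT) * N(-d1)
N(-d1) = 0.55325383; N(-d2) = 0.66052138
P = 1.2700 * 0.95218113 * 0.66052138 - 1.1200 * 1.00000000 * 0.55325383 = 0.1791


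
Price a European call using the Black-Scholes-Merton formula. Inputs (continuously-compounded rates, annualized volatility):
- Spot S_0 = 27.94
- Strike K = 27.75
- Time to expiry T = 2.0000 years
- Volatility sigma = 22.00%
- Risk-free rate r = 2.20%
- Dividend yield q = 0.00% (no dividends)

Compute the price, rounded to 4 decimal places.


Answer: Price = 4.1052

Derivation:
d1 = (ln(S/K) + (r - q + 0.5*sigma^2) * T) / (sigma * sqrt(T)) = 0.31891645
d2 = d1 - sigma * sqrt(T) = 0.00778947
exp(-rT) = 0.95695396; exp(-qT) = 1.00000000
C = S_0 * exp(-qT) * N(d1) - K * exp(-rT) * N(d2)
N(d1) = 0.62510507; N(d2) = 0.50310752
C = 27.9400 * 1.00000000 * 0.62510507 - 27.7500 * 0.95695396 * 0.50310752 = 4.1052


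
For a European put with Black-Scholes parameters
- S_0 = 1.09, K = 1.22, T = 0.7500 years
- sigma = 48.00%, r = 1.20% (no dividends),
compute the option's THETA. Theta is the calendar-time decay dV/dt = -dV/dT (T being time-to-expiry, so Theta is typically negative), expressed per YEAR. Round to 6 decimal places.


Answer: Theta = -0.110593

Derivation:
d1 = -0.0415527709; d2 = -0.4572449647
phi(d1) = 0.3985980156; exp(-qT) = 1.0000000000; exp(-rT) = 0.9910403788
Theta = -S*exp(-qT)*phi(d1)*sigma/(2*sqrt(T)) + r*K*exp(-rT)*N(-d2) - q*S*exp(-qT)*N(-d1)
N(-d1) = 0.5165723880; N(-d2) = 0.6762525088; sqrt(T) = 0.8660254038
Term 1 = -1.0900 * 1.0000000000 * 0.3985980156 * 0.4800 / (2 * 0.8660254038) = -0.1204043674
Term 2 = 0.0120 * 1.2200 * 0.9910403788 * 0.6762525088 = 0.0098116335
Term 3 = 0 (no dividend yield, q = 0)
Theta = -0.1204043674 + (0.0098116335) + (0.0000000000) = -0.110593


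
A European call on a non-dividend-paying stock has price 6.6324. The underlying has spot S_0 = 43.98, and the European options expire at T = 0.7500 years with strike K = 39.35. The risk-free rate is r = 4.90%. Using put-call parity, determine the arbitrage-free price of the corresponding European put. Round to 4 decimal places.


Answer: Put price = 0.5825

Derivation:
Put-call parity: C - P = S_0 * exp(-qT) - K * exp(-rT).
S_0 * exp(-qT) = 43.9800 * 1.00000000 = 43.98000000
K * exp(-rT) = 39.3500 * 0.96391708 = 37.93013728
P = C - S*exp(-qT) + K*exp(-rT)
P = 6.6324 - 43.98000000 + 37.93013728 = 0.5825


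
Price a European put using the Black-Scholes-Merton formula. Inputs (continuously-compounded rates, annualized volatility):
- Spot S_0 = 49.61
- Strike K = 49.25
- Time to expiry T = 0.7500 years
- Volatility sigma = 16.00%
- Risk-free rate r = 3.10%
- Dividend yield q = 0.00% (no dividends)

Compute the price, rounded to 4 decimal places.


d1 = (ln(S/K) + (r - q + 0.5*sigma^2) * T) / (sigma * sqrt(T)) = 0.28963540
d2 = d1 - sigma * sqrt(T) = 0.15107134
exp(-rT) = 0.97701820; exp(-qT) = 1.00000000
P = K * exp(-rT) * N(-d2) - S_0 * exp(-qT) * N(-d1)
N(-d1) = 0.38604759; N(-d2) = 0.43995972
P = 49.2500 * 0.97701820 * 0.43995972 - 49.6100 * 1.00000000 * 0.38604759 = 2.0182

Answer: Price = 2.0182


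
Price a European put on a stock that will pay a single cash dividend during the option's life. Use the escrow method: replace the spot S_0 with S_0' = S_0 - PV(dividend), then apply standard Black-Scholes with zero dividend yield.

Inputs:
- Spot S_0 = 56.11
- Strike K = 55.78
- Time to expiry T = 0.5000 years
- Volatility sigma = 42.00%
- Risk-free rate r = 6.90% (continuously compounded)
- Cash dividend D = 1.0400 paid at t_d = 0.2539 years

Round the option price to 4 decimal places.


Answer: Price = 5.8498

Derivation:
PV(D) = D * exp(-r * t_d) = 1.0400 * 0.98263347 = 1.02193881
S_0' = S_0 - PV(D) = 56.1100 - 1.02193881 = 55.08806119
d1 = (ln(S_0'/K) + (r + sigma^2/2)*T) / (sigma*sqrt(T)) = 0.22262966
d2 = d1 - sigma*sqrt(T) = -0.07435519
exp(-rT) = 0.96608834
N(-d1) = 0.41191188; N(-d2) = 0.52963612
P = K * exp(-rT) * N(-d2) - S_0' * N(-d1) = 55.7800 * 0.96608834 * 0.52963612 - 55.08806119 * 0.41191188 = 5.8498


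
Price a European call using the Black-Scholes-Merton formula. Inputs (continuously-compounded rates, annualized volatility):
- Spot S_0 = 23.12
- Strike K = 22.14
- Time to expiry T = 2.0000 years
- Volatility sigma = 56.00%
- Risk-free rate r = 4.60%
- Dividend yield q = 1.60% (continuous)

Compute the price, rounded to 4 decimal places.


d1 = (ln(S/K) + (r - q + 0.5*sigma^2) * T) / (sigma * sqrt(T)) = 0.52643104
d2 = d1 - sigma * sqrt(T) = -0.26552855
exp(-rT) = 0.91210515; exp(-qT) = 0.96850658
C = S_0 * exp(-qT) * N(d1) - K * exp(-rT) * N(d2)
N(d1) = 0.70070562; N(d2) = 0.39530116
C = 23.1200 * 0.96850658 * 0.70070562 - 22.1400 * 0.91210515 * 0.39530116 = 7.7074

Answer: Price = 7.7074


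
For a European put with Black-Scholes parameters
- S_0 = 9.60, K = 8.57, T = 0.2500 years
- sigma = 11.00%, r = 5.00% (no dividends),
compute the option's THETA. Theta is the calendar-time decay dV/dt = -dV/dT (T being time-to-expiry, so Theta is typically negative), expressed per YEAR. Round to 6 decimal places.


Answer: Theta = -0.023677

Derivation:
d1 = 2.3183248339; d2 = 2.2633248339
phi(d1) = 0.0271533853; exp(-qT) = 1.0000000000; exp(-rT) = 0.9875778005
Theta = -S*exp(-qT)*phi(d1)*sigma/(2*sqrt(T)) + r*K*exp(-rT)*N(-d2) - q*S*exp(-qT)*N(-d1)
N(-d1) = 0.0102158369; N(-d2) = 0.0118078363; sqrt(T) = 0.5000000000
Term 1 = -9.6000 * 1.0000000000 * 0.0271533853 * 0.1100 / (2 * 0.5000000000) = -0.0286739749
Term 2 = 0.0500 * 8.5700 * 0.9875778005 * 0.0118078363 = 0.0049968058
Term 3 = 0 (no dividend yield, q = 0)
Theta = -0.0286739749 + (0.0049968058) + (0.0000000000) = -0.023677


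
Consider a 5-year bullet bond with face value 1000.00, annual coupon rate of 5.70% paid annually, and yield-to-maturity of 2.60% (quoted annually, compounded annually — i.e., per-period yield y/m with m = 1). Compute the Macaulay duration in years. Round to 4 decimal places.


Answer: Macaulay duration = 4.5264 years

Derivation:
Coupon per period c = face * coupon_rate / m = 57.000000
Periods per year m = 1; per-period yield y/m = 0.026000
Number of cashflows N = 5
Cashflows (t years, CF_t, discount factor 1/(1+y/m)^(m*t), PV):
  t = 1.0000: CF_t = 57.000000, DF = 0.974659, PV = 55.555556
  t = 2.0000: CF_t = 57.000000, DF = 0.949960, PV = 54.147715
  t = 3.0000: CF_t = 57.000000, DF = 0.925887, PV = 52.775551
  t = 4.0000: CF_t = 57.000000, DF = 0.902424, PV = 51.438159
  t = 5.0000: CF_t = 1057.000000, DF = 0.879555, PV = 929.690051
Price P = sum_t PV_t = 1143.607031
Macaulay numerator sum_t t * PV_t:
  t * PV_t at t = 1.0000: 55.555556
  t * PV_t at t = 2.0000: 108.295430
  t * PV_t at t = 3.0000: 158.326652
  t * PV_t at t = 4.0000: 205.752634
  t * PV_t at t = 5.0000: 4648.450255
Macaulay duration D = (sum_t t * PV_t) / P = 5176.380527 / 1143.607031 = 4.526363


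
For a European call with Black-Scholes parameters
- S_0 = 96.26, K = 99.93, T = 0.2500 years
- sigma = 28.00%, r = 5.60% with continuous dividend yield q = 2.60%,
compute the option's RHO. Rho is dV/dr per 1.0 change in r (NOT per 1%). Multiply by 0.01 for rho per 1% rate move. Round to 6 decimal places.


d1 = -0.1436934071; d2 = -0.2836934071
phi(d1) = 0.3948448284; exp(-qT) = 0.9935210793; exp(-rT) = 0.9860975443
N(d2) = 0.3883226738
Rho = K*T*exp(-rT)*N(d2) = 99.9300 * 0.2500 * 0.9860975443 * 0.3883226738 = 9.566400

Answer: Rho = 9.566400


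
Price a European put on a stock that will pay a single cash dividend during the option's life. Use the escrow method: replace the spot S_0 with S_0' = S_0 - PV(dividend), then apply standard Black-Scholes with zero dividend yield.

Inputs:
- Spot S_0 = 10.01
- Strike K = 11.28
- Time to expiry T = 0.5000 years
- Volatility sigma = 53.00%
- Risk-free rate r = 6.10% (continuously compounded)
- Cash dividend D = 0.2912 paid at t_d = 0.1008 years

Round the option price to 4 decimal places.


Answer: Price = 2.2207

Derivation:
PV(D) = D * exp(-r * t_d) = 0.2912 * 0.99387007 = 0.28941496
S_0' = S_0 - PV(D) = 10.0100 - 0.28941496 = 9.72058504
d1 = (ln(S_0'/K) + (r + sigma^2/2)*T) / (sigma*sqrt(T)) = -0.12824099
d2 = d1 - sigma*sqrt(T) = -0.50300759
exp(-rT) = 0.96996043
N(-d1) = 0.55102087; N(-d2) = 0.69252053
P = K * exp(-rT) * N(-d2) - S_0' * N(-d1) = 11.2800 * 0.96996043 * 0.69252053 - 9.72058504 * 0.55102087 = 2.2207


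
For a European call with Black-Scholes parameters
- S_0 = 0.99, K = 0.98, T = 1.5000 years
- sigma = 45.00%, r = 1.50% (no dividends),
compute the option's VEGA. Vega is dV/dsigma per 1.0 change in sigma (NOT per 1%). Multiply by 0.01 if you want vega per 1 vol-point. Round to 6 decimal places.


d1 = 0.3348132620; d2 = -0.2163219302
phi(d1) = 0.3771966938; exp(-qT) = 1.0000000000; exp(-rT) = 0.9777512372
Vega = S * exp(-qT) * phi(d1) * sqrt(T) = 0.9900 * 1.0000000000 * 0.3771966938 * 1.2247448714 = 0.457350

Answer: Vega = 0.457350


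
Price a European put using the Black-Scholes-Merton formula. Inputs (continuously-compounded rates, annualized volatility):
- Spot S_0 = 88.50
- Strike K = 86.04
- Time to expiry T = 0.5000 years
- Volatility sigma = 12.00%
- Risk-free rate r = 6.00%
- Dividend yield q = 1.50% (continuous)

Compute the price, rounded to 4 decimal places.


d1 = (ln(S/K) + (r - q + 0.5*sigma^2) * T) / (sigma * sqrt(T)) = 0.63981670
d2 = d1 - sigma * sqrt(T) = 0.55496389
exp(-rT) = 0.97044553; exp(-qT) = 0.99252805
P = K * exp(-rT) * N(-d2) - S_0 * exp(-qT) * N(-d1)
N(-d1) = 0.26114589; N(-d2) = 0.28945968
P = 86.0400 * 0.97044553 * 0.28945968 - 88.5000 * 0.99252805 * 0.26114589 = 1.2303

Answer: Price = 1.2303


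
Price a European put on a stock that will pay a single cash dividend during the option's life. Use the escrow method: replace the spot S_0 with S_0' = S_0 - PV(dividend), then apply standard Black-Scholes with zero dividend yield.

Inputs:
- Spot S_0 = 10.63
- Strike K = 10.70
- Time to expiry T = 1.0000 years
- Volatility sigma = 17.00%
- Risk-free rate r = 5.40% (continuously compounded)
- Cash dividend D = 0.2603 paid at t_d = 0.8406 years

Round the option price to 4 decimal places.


PV(D) = D * exp(-r * t_d) = 0.2603 * 0.95562242 = 0.24874852
S_0' = S_0 - PV(D) = 10.6300 - 0.24874852 = 10.38125148
d1 = (ln(S_0'/K) + (r + sigma^2/2)*T) / (sigma*sqrt(T)) = 0.22475115
d2 = d1 - sigma*sqrt(T) = 0.05475115
exp(-rT) = 0.94743211
N(-d1) = 0.41108643; N(-d2) = 0.47816836
P = K * exp(-rT) * N(-d2) - S_0' * N(-d1) = 10.7000 * 0.94743211 * 0.47816836 - 10.38125148 * 0.41108643 = 0.5799

Answer: Price = 0.5799


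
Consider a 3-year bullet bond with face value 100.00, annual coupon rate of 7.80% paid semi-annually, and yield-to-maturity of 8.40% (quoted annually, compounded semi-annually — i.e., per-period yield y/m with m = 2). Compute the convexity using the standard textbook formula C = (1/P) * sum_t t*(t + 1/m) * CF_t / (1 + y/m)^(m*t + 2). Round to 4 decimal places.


Answer: Convexity = 8.5167

Derivation:
Coupon per period c = face * coupon_rate / m = 3.900000
Periods per year m = 2; per-period yield y/m = 0.042000
Number of cashflows N = 6
Cashflows (t years, CF_t, discount factor 1/(1+y/m)^(m*t), PV):
  t = 0.5000: CF_t = 3.900000, DF = 0.959693, PV = 3.742802
  t = 1.0000: CF_t = 3.900000, DF = 0.921010, PV = 3.591941
  t = 1.5000: CF_t = 3.900000, DF = 0.883887, PV = 3.447160
  t = 2.0000: CF_t = 3.900000, DF = 0.848260, PV = 3.308215
  t = 2.5000: CF_t = 3.900000, DF = 0.814069, PV = 3.174870
  t = 3.0000: CF_t = 103.900000, DF = 0.781257, PV = 81.172558
Price P = sum_t PV_t = 98.437547
Convexity numerator sum_t t*(t + 1/m) * CF_t / (1+y/m)^(m*t + 2):
  t = 0.5000: term = 1.723580
  t = 1.0000: term = 4.962323
  t = 1.5000: term = 9.524611
  t = 2.0000: term = 15.234503
  t = 2.5000: term = 21.930667
  t = 3.0000: term = 784.988139
Convexity = (1/P) * sum = 838.363824 / 98.437547 = 8.516708


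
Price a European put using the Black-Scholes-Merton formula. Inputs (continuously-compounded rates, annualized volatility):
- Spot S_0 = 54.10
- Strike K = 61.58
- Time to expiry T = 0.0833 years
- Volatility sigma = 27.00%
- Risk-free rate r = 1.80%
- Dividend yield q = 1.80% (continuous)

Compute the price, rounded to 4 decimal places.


Answer: Price = 7.5588

Derivation:
d1 = (ln(S/K) + (r - q + 0.5*sigma^2) * T) / (sigma * sqrt(T)) = -1.62289276
d2 = d1 - sigma * sqrt(T) = -1.70081946
exp(-rT) = 0.99850172; exp(-qT) = 0.99850172
P = K * exp(-rT) * N(-d2) - S_0 * exp(-qT) * N(-d1)
N(-d1) = 0.94769383; N(-d2) = 0.95551155
P = 61.5800 * 0.99850172 * 0.95551155 - 54.1000 * 0.99850172 * 0.94769383 = 7.5588


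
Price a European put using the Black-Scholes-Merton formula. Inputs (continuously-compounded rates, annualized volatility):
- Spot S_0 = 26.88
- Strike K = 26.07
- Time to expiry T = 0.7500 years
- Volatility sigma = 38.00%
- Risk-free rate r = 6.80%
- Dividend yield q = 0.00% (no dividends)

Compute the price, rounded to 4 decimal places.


Answer: Price = 2.4246

Derivation:
d1 = (ln(S/K) + (r - q + 0.5*sigma^2) * T) / (sigma * sqrt(T)) = 0.41249333
d2 = d1 - sigma * sqrt(T) = 0.08340368
exp(-rT) = 0.95027867; exp(-qT) = 1.00000000
P = K * exp(-rT) * N(-d2) - S_0 * exp(-qT) * N(-d1)
N(-d1) = 0.33998893; N(-d2) = 0.46676528
P = 26.0700 * 0.95027867 * 0.46676528 - 26.8800 * 1.00000000 * 0.33998893 = 2.4246


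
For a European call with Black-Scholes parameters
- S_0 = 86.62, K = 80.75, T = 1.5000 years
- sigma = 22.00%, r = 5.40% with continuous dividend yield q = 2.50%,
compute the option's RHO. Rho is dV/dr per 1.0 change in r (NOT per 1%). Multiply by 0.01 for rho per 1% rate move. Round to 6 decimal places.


d1 = 0.5566011679; d2 = 0.2871572962
phi(d1) = 0.3416935613; exp(-qT) = 0.9631944177; exp(-rT) = 0.9221936914
N(d2) = 0.6130040587
Rho = K*T*exp(-rT)*N(d2) = 80.7500 * 1.5000 * 0.9221936914 * 0.6130040587 = 68.472989

Answer: Rho = 68.472989


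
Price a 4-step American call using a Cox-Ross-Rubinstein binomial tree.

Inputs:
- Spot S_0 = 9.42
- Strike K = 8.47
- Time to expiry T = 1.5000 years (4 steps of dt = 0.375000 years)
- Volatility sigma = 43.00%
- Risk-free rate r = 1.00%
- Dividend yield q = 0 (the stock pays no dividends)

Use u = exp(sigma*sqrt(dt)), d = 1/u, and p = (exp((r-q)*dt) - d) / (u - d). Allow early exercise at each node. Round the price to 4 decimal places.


dt = T/N = 0.375000
u = exp(sigma*sqrt(dt)) = 1.301243; d = 1/u = 0.768496
p = (exp((r-q)*dt) - d) / (u - d) = 0.441600
Discount per step: exp(-r*dt) = 0.996257
Stock lattice S(k, i) with i counting down-moves:
  k=0: S(0,0) = 9.4200
  k=1: S(1,0) = 12.2577; S(1,1) = 7.2392
  k=2: S(2,0) = 15.9503; S(2,1) = 9.4200; S(2,2) = 5.5633
  k=3: S(3,0) = 20.7552; S(3,1) = 12.2577; S(3,2) = 7.2392; S(3,3) = 4.2754
  k=4: S(4,0) = 27.0075; S(4,1) = 15.9503; S(4,2) = 9.4200; S(4,3) = 5.5633; S(4,4) = 3.2856
Terminal payoffs V(N, i) = max(S_T - K, 0):
  V(4,0) = 18.537529; V(4,1) = 7.480264; V(4,2) = 0.950000; V(4,3) = 0.000000; V(4,4) = 0.000000
Backward induction: V(k, i) = exp(-r*dt) * [p * V(k+1, i) + (1-p) * V(k+1, i+1)]; then take max(V_cont, immediate exercise) for American.
  V(3,0) = exp(-r*dt) * [p*18.537529 + (1-p)*7.480264] = 12.316876; exercise = 12.285173; V(3,0) = max -> 12.316876
  V(3,1) = exp(-r*dt) * [p*7.480264 + (1-p)*0.950000] = 3.819414; exercise = 3.787711; V(3,1) = max -> 3.819414
  V(3,2) = exp(-r*dt) * [p*0.950000 + (1-p)*0.000000] = 0.417950; exercise = 0.000000; V(3,2) = max -> 0.417950
  V(3,3) = exp(-r*dt) * [p*0.000000 + (1-p)*0.000000] = 0.000000; exercise = 0.000000; V(3,3) = max -> 0.000000
  V(2,0) = exp(-r*dt) * [p*12.316876 + (1-p)*3.819414] = 7.543551; exercise = 7.480264; V(2,0) = max -> 7.543551
  V(2,1) = exp(-r*dt) * [p*3.819414 + (1-p)*0.417950] = 1.912850; exercise = 0.950000; V(2,1) = max -> 1.912850
  V(2,2) = exp(-r*dt) * [p*0.417950 + (1-p)*0.000000] = 0.183876; exercise = 0.000000; V(2,2) = max -> 0.183876
  V(1,0) = exp(-r*dt) * [p*7.543551 + (1-p)*1.912850] = 4.382900; exercise = 3.787711; V(1,0) = max -> 4.382900
  V(1,1) = exp(-r*dt) * [p*1.912850 + (1-p)*0.183876] = 0.943844; exercise = 0.000000; V(1,1) = max -> 0.943844
  V(0,0) = exp(-r*dt) * [p*4.382900 + (1-p)*0.943844] = 2.453314; exercise = 0.950000; V(0,0) = max -> 2.453314

Answer: Price = V(0,0) = 2.4533


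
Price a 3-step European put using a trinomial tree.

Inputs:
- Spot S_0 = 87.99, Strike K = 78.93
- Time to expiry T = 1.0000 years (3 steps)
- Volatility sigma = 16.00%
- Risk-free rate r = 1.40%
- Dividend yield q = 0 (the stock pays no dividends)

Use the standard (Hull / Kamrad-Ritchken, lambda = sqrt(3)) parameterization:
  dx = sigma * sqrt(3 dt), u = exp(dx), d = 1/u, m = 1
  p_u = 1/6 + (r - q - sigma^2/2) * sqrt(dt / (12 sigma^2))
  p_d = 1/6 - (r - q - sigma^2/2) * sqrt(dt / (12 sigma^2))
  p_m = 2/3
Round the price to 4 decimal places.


Answer: Price = V(0,0) = 1.8334

Derivation:
dt = T/N = 0.333333; dx = sigma*sqrt(3*dt) = 0.160000
u = exp(dx) = 1.173511; d = 1/u = 0.852144
p_u = 0.167917, p_m = 0.666667, p_d = 0.165417
Discount per step: exp(-r*dt) = 0.995344
Stock lattice S(k, j) with j the centered position index:
  k=0: S(0,+0) = 87.9900
  k=1: S(1,-1) = 74.9801; S(1,+0) = 87.9900; S(1,+1) = 103.2572
  k=2: S(2,-2) = 63.8939; S(2,-1) = 74.9801; S(2,+0) = 87.9900; S(2,+1) = 103.2572; S(2,+2) = 121.1735
  k=3: S(3,-3) = 54.4468; S(3,-2) = 63.8939; S(3,-1) = 74.9801; S(3,+0) = 87.9900; S(3,+1) = 103.2572; S(3,+2) = 121.1735; S(3,+3) = 142.1984
Terminal payoffs V(N, j) = max(K - S_T, 0):
  V(3,-3) = 24.483249; V(3,-2) = 15.036146; V(3,-1) = 3.949868; V(3,+0) = 0.000000; V(3,+1) = 0.000000; V(3,+2) = 0.000000; V(3,+3) = 0.000000
Backward induction: V(k, j) = exp(-r*dt) * [p_u * V(k+1, j+1) + p_m * V(k+1, j) + p_d * V(k+1, j-1)]
  V(2,-2) = exp(-r*dt) * [p_u*3.949868 + p_m*15.036146 + p_d*24.483249] = 14.668670
  V(2,-1) = exp(-r*dt) * [p_u*0.000000 + p_m*3.949868 + p_d*15.036146] = 5.096635
  V(2,+0) = exp(-r*dt) * [p_u*0.000000 + p_m*0.000000 + p_d*3.949868] = 0.650332
  V(2,+1) = exp(-r*dt) * [p_u*0.000000 + p_m*0.000000 + p_d*0.000000] = 0.000000
  V(2,+2) = exp(-r*dt) * [p_u*0.000000 + p_m*0.000000 + p_d*0.000000] = 0.000000
  V(1,-1) = exp(-r*dt) * [p_u*0.650332 + p_m*5.096635 + p_d*14.668670] = 5.905776
  V(1,+0) = exp(-r*dt) * [p_u*0.000000 + p_m*0.650332 + p_d*5.096635] = 1.270679
  V(1,+1) = exp(-r*dt) * [p_u*0.000000 + p_m*0.000000 + p_d*0.650332] = 0.107075
  V(0,+0) = exp(-r*dt) * [p_u*0.107075 + p_m*1.270679 + p_d*5.905776] = 1.833437


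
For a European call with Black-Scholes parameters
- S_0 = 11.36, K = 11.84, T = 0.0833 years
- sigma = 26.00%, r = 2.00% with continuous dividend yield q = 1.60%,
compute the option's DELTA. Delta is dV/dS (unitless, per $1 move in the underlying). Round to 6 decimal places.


d1 = -0.5095443761; d2 = -0.5845848985
phi(d1) = 0.3503732484; exp(-qT) = 0.9986680878; exp(-rT) = 0.9983353870
N(d1) = 0.3051853508
Delta = exp(-qT) * N(d1) = 0.9986680878 * 0.3051853508 = 0.304779

Answer: Delta = 0.304779


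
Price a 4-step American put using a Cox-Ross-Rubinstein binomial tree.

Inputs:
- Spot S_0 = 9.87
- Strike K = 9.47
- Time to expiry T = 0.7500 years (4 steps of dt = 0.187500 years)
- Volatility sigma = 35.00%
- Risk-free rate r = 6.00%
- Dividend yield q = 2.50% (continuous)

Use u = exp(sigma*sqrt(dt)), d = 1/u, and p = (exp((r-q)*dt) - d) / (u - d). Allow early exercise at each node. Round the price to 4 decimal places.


dt = T/N = 0.187500
u = exp(sigma*sqrt(dt)) = 1.163642; d = 1/u = 0.859371
p = (exp((r-q)*dt) - d) / (u - d) = 0.483823
Discount per step: exp(-r*dt) = 0.988813
Stock lattice S(k, i) with i counting down-moves:
  k=0: S(0,0) = 9.8700
  k=1: S(1,0) = 11.4851; S(1,1) = 8.4820
  k=2: S(2,0) = 13.3646; S(2,1) = 9.8700; S(2,2) = 7.2892
  k=3: S(3,0) = 15.5516; S(3,1) = 11.4851; S(3,2) = 8.4820; S(3,3) = 6.2641
  k=4: S(4,0) = 18.0965; S(4,1) = 13.3646; S(4,2) = 9.8700; S(4,3) = 7.2892; S(4,4) = 5.3832
Terminal payoffs V(N, i) = max(K - S_T, 0):
  V(4,0) = 0.000000; V(4,1) = 0.000000; V(4,2) = 0.000000; V(4,3) = 2.180821; V(4,4) = 4.086805
Backward induction: V(k, i) = exp(-r*dt) * [p * V(k+1, i) + (1-p) * V(k+1, i+1)]; then take max(V_cont, immediate exercise) for American.
  V(3,0) = exp(-r*dt) * [p*0.000000 + (1-p)*0.000000] = 0.000000; exercise = 0.000000; V(3,0) = max -> 0.000000
  V(3,1) = exp(-r*dt) * [p*0.000000 + (1-p)*0.000000] = 0.000000; exercise = 0.000000; V(3,1) = max -> 0.000000
  V(3,2) = exp(-r*dt) * [p*0.000000 + (1-p)*2.180821] = 1.113097; exercise = 0.988007; V(3,2) = max -> 1.113097
  V(3,3) = exp(-r*dt) * [p*2.180821 + (1-p)*4.086805] = 3.129244; exercise = 3.205890; V(3,3) = max -> 3.205890
  V(2,0) = exp(-r*dt) * [p*0.000000 + (1-p)*0.000000] = 0.000000; exercise = 0.000000; V(2,0) = max -> 0.000000
  V(2,1) = exp(-r*dt) * [p*0.000000 + (1-p)*1.113097] = 0.568128; exercise = 0.000000; V(2,1) = max -> 0.568128
  V(2,2) = exp(-r*dt) * [p*1.113097 + (1-p)*3.205890] = 2.168813; exercise = 2.180821; V(2,2) = max -> 2.180821
  V(1,0) = exp(-r*dt) * [p*0.000000 + (1-p)*0.568128] = 0.289974; exercise = 0.000000; V(1,0) = max -> 0.289974
  V(1,1) = exp(-r*dt) * [p*0.568128 + (1-p)*2.180821] = 1.384895; exercise = 0.988007; V(1,1) = max -> 1.384895
  V(0,0) = exp(-r*dt) * [p*0.289974 + (1-p)*1.384895] = 0.845581; exercise = 0.000000; V(0,0) = max -> 0.845581

Answer: Price = V(0,0) = 0.8456


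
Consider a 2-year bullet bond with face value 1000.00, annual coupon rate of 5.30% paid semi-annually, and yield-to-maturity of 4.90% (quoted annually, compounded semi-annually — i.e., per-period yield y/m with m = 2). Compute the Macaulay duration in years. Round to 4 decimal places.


Answer: Macaulay duration = 1.9242 years

Derivation:
Coupon per period c = face * coupon_rate / m = 26.500000
Periods per year m = 2; per-period yield y/m = 0.024500
Number of cashflows N = 4
Cashflows (t years, CF_t, discount factor 1/(1+y/m)^(m*t), PV):
  t = 0.5000: CF_t = 26.500000, DF = 0.976086, PV = 25.866276
  t = 1.0000: CF_t = 26.500000, DF = 0.952744, PV = 25.247707
  t = 1.5000: CF_t = 26.500000, DF = 0.929960, PV = 24.643931
  t = 2.0000: CF_t = 1026.500000, DF = 0.907721, PV = 931.775105
Price P = sum_t PV_t = 1007.533019
Macaulay numerator sum_t t * PV_t:
  t * PV_t at t = 0.5000: 12.933138
  t * PV_t at t = 1.0000: 25.247707
  t * PV_t at t = 1.5000: 36.965897
  t * PV_t at t = 2.0000: 1863.550210
Macaulay duration D = (sum_t t * PV_t) / P = 1938.696952 / 1007.533019 = 1.924202


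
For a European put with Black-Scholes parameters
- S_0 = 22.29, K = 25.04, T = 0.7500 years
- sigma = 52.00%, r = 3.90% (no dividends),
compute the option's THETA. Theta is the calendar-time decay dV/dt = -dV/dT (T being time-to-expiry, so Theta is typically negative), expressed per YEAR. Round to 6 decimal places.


Answer: Theta = -2.040292

Derivation:
d1 = 0.0317844673; d2 = -0.4185487427
phi(d1) = 0.3987408151; exp(-qT) = 1.0000000000; exp(-rT) = 0.9711736407
Theta = -S*exp(-qT)*phi(d1)*sigma/(2*sqrt(T)) + r*K*exp(-rT)*N(-d2) - q*S*exp(-qT)*N(-d1)
N(-d1) = 0.4873219669; N(-d2) = 0.6622270216; sqrt(T) = 0.8660254038
Term 1 = -22.2900 * 1.0000000000 * 0.3987408151 * 0.5200 / (2 * 0.8660254038) = -2.6683541957
Term 2 = 0.0390 * 25.0400 * 0.9711736407 * 0.6622270216 = 0.6280622862
Term 3 = 0 (no dividend yield, q = 0)
Theta = -2.6683541957 + (0.6280622862) + (0.0000000000) = -2.040292


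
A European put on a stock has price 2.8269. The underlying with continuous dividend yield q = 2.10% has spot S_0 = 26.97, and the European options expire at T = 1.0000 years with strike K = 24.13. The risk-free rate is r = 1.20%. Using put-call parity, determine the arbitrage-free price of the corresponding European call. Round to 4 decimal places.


Put-call parity: C - P = S_0 * exp(-qT) - K * exp(-rT).
S_0 * exp(-qT) = 26.9700 * 0.97921896 = 26.40953547
K * exp(-rT) = 24.1300 * 0.98807171 = 23.84217043
C = P + S*exp(-qT) - K*exp(-rT)
C = 2.8269 + 26.40953547 - 23.84217043 = 5.3943

Answer: Call price = 5.3943


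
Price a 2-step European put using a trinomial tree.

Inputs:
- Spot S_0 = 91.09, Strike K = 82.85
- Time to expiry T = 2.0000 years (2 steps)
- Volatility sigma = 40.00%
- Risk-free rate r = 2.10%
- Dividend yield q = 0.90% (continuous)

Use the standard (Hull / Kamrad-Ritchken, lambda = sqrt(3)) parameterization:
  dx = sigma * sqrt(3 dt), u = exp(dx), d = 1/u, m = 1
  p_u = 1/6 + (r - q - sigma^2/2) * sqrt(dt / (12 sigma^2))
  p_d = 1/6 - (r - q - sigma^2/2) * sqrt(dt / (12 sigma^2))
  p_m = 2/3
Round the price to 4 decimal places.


Answer: Price = V(0,0) = 12.9661

Derivation:
dt = T/N = 1.000000; dx = sigma*sqrt(3*dt) = 0.692820
u = exp(dx) = 1.999346; d = 1/u = 0.500163
p_u = 0.117592, p_m = 0.666667, p_d = 0.215741
Discount per step: exp(-r*dt) = 0.979219
Stock lattice S(k, j) with j the centered position index:
  k=0: S(0,+0) = 91.0900
  k=1: S(1,-1) = 45.5599; S(1,+0) = 91.0900; S(1,+1) = 182.1205
  k=2: S(2,-2) = 22.7874; S(2,-1) = 45.5599; S(2,+0) = 91.0900; S(2,+1) = 182.1205; S(2,+2) = 364.1219
Terminal payoffs V(N, j) = max(K - S_T, 0):
  V(2,-2) = 60.062608; V(2,-1) = 37.290111; V(2,+0) = 0.000000; V(2,+1) = 0.000000; V(2,+2) = 0.000000
Backward induction: V(k, j) = exp(-r*dt) * [p_u * V(k+1, j+1) + p_m * V(k+1, j) + p_d * V(k+1, j-1)]
  V(1,-1) = exp(-r*dt) * [p_u*0.000000 + p_m*37.290111 + p_d*60.062608] = 37.032169
  V(1,+0) = exp(-r*dt) * [p_u*0.000000 + p_m*0.000000 + p_d*37.290111] = 7.877838
  V(1,+1) = exp(-r*dt) * [p_u*0.000000 + p_m*0.000000 + p_d*0.000000] = 0.000000
  V(0,+0) = exp(-r*dt) * [p_u*0.000000 + p_m*7.877838 + p_d*37.032169] = 12.966098


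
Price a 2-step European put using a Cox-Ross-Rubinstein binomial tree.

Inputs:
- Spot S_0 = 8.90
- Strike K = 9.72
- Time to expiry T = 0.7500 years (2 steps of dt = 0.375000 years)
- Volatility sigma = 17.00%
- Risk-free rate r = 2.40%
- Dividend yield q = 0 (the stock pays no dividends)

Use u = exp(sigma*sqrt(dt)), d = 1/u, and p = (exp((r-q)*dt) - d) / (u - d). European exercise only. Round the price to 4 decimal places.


dt = T/N = 0.375000
u = exp(sigma*sqrt(dt)) = 1.109715; d = 1/u = 0.901132
p = (exp((r-q)*dt) - d) / (u - d) = 0.517341
Discount per step: exp(-r*dt) = 0.991040
Stock lattice S(k, i) with i counting down-moves:
  k=0: S(0,0) = 8.9000
  k=1: S(1,0) = 9.8765; S(1,1) = 8.0201
  k=2: S(2,0) = 10.9601; S(2,1) = 8.9000; S(2,2) = 7.2271
Terminal payoffs V(N, i) = max(K - S_T, 0):
  V(2,0) = 0.000000; V(2,1) = 0.820000; V(2,2) = 2.492851
Backward induction: V(k, i) = exp(-r*dt) * [p * V(k+1, i) + (1-p) * V(k+1, i+1)].
  V(1,0) = exp(-r*dt) * [p*0.000000 + (1-p)*0.820000] = 0.392235
  V(1,1) = exp(-r*dt) * [p*0.820000 + (1-p)*2.492851] = 1.612836
  V(0,0) = exp(-r*dt) * [p*0.392235 + (1-p)*1.612836] = 0.972576

Answer: Price = V(0,0) = 0.9726


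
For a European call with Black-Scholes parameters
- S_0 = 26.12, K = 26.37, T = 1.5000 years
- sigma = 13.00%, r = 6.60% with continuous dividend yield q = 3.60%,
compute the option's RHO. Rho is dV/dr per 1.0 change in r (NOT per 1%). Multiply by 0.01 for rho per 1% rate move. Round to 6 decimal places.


Answer: Rho = 19.953028

Derivation:
d1 = 0.3024134010; d2 = 0.1431965677
phi(d1) = 0.3811106730; exp(-qT) = 0.9474321065; exp(-rT) = 0.9057427080
N(d2) = 0.5569325298
Rho = K*T*exp(-rT)*N(d2) = 26.3700 * 1.5000 * 0.9057427080 * 0.5569325298 = 19.953028


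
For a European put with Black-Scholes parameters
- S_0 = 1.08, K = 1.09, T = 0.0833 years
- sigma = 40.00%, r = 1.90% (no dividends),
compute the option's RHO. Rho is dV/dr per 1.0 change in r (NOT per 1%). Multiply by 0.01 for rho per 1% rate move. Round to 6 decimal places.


d1 = -0.0084017381; d2 = -0.1238486956
phi(d1) = 0.3989282001; exp(-qT) = 1.0000000000; exp(-rT) = 0.9984185518
N(-d2) = 0.5492824625
Rho = -K*T*exp(-rT)*N(-d2) = -1.0900 * 0.0833 * 0.9984185518 * 0.5492824625 = -0.049794

Answer: Rho = -0.049794


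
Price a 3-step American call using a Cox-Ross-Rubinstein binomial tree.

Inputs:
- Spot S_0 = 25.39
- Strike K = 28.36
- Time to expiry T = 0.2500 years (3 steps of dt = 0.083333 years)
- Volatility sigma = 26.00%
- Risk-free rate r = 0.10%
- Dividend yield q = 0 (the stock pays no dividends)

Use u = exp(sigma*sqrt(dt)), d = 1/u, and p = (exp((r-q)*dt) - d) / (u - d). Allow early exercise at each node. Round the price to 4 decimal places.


dt = T/N = 0.083333
u = exp(sigma*sqrt(dt)) = 1.077944; d = 1/u = 0.927692
p = (exp((r-q)*dt) - d) / (u - d) = 0.481800
Discount per step: exp(-r*dt) = 0.999917
Stock lattice S(k, i) with i counting down-moves:
  k=0: S(0,0) = 25.3900
  k=1: S(1,0) = 27.3690; S(1,1) = 23.5541
  k=2: S(2,0) = 29.5022; S(2,1) = 25.3900; S(2,2) = 21.8509
  k=3: S(3,0) = 31.8018; S(3,1) = 27.3690; S(3,2) = 23.5541; S(3,3) = 20.2709
Terminal payoffs V(N, i) = max(S_T - K, 0):
  V(3,0) = 3.441772; V(3,1) = 0.000000; V(3,2) = 0.000000; V(3,3) = 0.000000
Backward induction: V(k, i) = exp(-r*dt) * [p * V(k+1, i) + (1-p) * V(k+1, i+1)]; then take max(V_cont, immediate exercise) for American.
  V(2,0) = exp(-r*dt) * [p*3.441772 + (1-p)*0.000000] = 1.658106; exercise = 1.142248; V(2,0) = max -> 1.658106
  V(2,1) = exp(-r*dt) * [p*0.000000 + (1-p)*0.000000] = 0.000000; exercise = 0.000000; V(2,1) = max -> 0.000000
  V(2,2) = exp(-r*dt) * [p*0.000000 + (1-p)*0.000000] = 0.000000; exercise = 0.000000; V(2,2) = max -> 0.000000
  V(1,0) = exp(-r*dt) * [p*1.658106 + (1-p)*0.000000] = 0.798808; exercise = 0.000000; V(1,0) = max -> 0.798808
  V(1,1) = exp(-r*dt) * [p*0.000000 + (1-p)*0.000000] = 0.000000; exercise = 0.000000; V(1,1) = max -> 0.000000
  V(0,0) = exp(-r*dt) * [p*0.798808 + (1-p)*0.000000] = 0.384833; exercise = 0.000000; V(0,0) = max -> 0.384833

Answer: Price = V(0,0) = 0.3848


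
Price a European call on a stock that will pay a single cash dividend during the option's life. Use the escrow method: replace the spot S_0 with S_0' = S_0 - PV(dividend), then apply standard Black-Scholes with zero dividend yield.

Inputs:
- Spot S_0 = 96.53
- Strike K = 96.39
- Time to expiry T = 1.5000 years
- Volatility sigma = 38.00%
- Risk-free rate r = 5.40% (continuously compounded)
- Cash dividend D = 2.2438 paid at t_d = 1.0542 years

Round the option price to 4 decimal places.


PV(D) = D * exp(-r * t_d) = 2.2438 * 0.94466322 = 2.11963532
S_0' = S_0 - PV(D) = 96.5300 - 2.11963532 = 94.41036468
d1 = (ln(S_0'/K) + (r + sigma^2/2)*T) / (sigma*sqrt(T)) = 0.36215577
d2 = d1 - sigma*sqrt(T) = -0.10324728
exp(-rT) = 0.92219369
N(d1) = 0.64138219; N(d2) = 0.45888336
C = S_0' * N(d1) - K * exp(-rT) * N(d2) = 94.41036468 * 0.64138219 - 96.3900 * 0.92219369 * 0.45888336 = 19.7629

Answer: Price = 19.7629


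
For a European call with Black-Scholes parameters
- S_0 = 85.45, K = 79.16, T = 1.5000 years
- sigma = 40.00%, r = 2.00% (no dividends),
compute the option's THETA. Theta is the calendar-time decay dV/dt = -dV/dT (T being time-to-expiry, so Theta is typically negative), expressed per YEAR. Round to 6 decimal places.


d1 = 0.4622601289; d2 = -0.0276378197
phi(d1) = 0.3585164456; exp(-qT) = 1.0000000000; exp(-rT) = 0.9704455335
Theta = -S*exp(-qT)*phi(d1)*sigma/(2*sqrt(T)) - r*K*exp(-rT)*N(d2) + q*S*exp(-qT)*N(d1)
N(d1) = 0.6780526059; N(d2) = 0.4889755087; sqrt(T) = 1.2247448714
Term 1 = -85.4500 * 1.0000000000 * 0.3585164456 * 0.4000 / (2 * 1.2247448714) = -5.0027121553
Term 2 = -0.0200 * 79.1600 * 0.9704455335 * 0.4889755087 = -0.7512665526
Term 3 = 0 (no dividend yield, q = 0)
Theta = -5.0027121553 + (-0.7512665526) + (0.0000000000) = -5.753979

Answer: Theta = -5.753979


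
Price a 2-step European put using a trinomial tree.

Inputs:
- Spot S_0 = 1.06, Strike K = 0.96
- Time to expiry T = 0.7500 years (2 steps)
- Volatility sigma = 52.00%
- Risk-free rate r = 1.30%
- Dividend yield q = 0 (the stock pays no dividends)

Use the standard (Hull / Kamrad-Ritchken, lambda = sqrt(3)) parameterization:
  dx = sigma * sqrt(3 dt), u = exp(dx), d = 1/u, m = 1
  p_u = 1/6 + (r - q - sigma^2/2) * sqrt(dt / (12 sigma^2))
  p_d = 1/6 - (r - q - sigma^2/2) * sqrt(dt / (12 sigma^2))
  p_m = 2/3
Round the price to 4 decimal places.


Answer: Price = V(0,0) = 0.1222

Derivation:
dt = T/N = 0.375000; dx = sigma*sqrt(3*dt) = 0.551543
u = exp(dx) = 1.735930; d = 1/u = 0.576060
p_u = 0.125124, p_m = 0.666667, p_d = 0.208209
Discount per step: exp(-r*dt) = 0.995137
Stock lattice S(k, j) with j the centered position index:
  k=0: S(0,+0) = 1.0600
  k=1: S(1,-1) = 0.6106; S(1,+0) = 1.0600; S(1,+1) = 1.8401
  k=2: S(2,-2) = 0.3518; S(2,-1) = 0.6106; S(2,+0) = 1.0600; S(2,+1) = 1.8401; S(2,+2) = 3.1943
Terminal payoffs V(N, j) = max(K - S_T, 0):
  V(2,-2) = 0.608244; V(2,-1) = 0.349376; V(2,+0) = 0.000000; V(2,+1) = 0.000000; V(2,+2) = 0.000000
Backward induction: V(k, j) = exp(-r*dt) * [p_u * V(k+1, j+1) + p_m * V(k+1, j) + p_d * V(k+1, j-1)]
  V(1,-1) = exp(-r*dt) * [p_u*0.000000 + p_m*0.349376 + p_d*0.608244] = 0.357811
  V(1,+0) = exp(-r*dt) * [p_u*0.000000 + p_m*0.000000 + p_d*0.349376] = 0.072390
  V(1,+1) = exp(-r*dt) * [p_u*0.000000 + p_m*0.000000 + p_d*0.000000] = 0.000000
  V(0,+0) = exp(-r*dt) * [p_u*0.000000 + p_m*0.072390 + p_d*0.357811] = 0.122162


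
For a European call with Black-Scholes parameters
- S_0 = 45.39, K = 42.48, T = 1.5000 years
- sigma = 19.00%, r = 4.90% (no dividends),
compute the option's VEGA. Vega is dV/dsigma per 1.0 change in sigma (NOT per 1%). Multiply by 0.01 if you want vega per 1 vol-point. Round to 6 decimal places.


d1 = 0.7169417524; d2 = 0.4842402269
phi(d1) = 0.3085284340; exp(-qT) = 1.0000000000; exp(-rT) = 0.9291361458
Vega = S * exp(-qT) * phi(d1) * sqrt(T) = 45.3900 * 1.0000000000 * 0.3085284340 * 1.2247448714 = 17.151457

Answer: Vega = 17.151457


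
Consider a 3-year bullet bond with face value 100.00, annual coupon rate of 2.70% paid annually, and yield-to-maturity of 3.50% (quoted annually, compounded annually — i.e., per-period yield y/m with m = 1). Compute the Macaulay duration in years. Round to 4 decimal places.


Answer: Macaulay duration = 2.9208 years

Derivation:
Coupon per period c = face * coupon_rate / m = 2.700000
Periods per year m = 1; per-period yield y/m = 0.035000
Number of cashflows N = 3
Cashflows (t years, CF_t, discount factor 1/(1+y/m)^(m*t), PV):
  t = 1.0000: CF_t = 2.700000, DF = 0.966184, PV = 2.608696
  t = 2.0000: CF_t = 2.700000, DF = 0.933511, PV = 2.520479
  t = 3.0000: CF_t = 102.700000, DF = 0.901943, PV = 92.629516
Price P = sum_t PV_t = 97.758690
Macaulay numerator sum_t t * PV_t:
  t * PV_t at t = 1.0000: 2.608696
  t * PV_t at t = 2.0000: 5.040958
  t * PV_t at t = 3.0000: 277.888548
Macaulay duration D = (sum_t t * PV_t) / P = 285.538201 / 97.758690 = 2.920847


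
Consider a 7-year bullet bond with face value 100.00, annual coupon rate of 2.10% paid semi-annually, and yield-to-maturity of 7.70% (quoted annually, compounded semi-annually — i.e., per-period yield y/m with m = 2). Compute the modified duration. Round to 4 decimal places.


Answer: Modified duration = 6.1936

Derivation:
Coupon per period c = face * coupon_rate / m = 1.050000
Periods per year m = 2; per-period yield y/m = 0.038500
Number of cashflows N = 14
Cashflows (t years, CF_t, discount factor 1/(1+y/m)^(m*t), PV):
  t = 0.5000: CF_t = 1.050000, DF = 0.962927, PV = 1.011074
  t = 1.0000: CF_t = 1.050000, DF = 0.927229, PV = 0.973590
  t = 1.5000: CF_t = 1.050000, DF = 0.892854, PV = 0.937497
  t = 2.0000: CF_t = 1.050000, DF = 0.859754, PV = 0.902741
  t = 2.5000: CF_t = 1.050000, DF = 0.827880, PV = 0.869274
  t = 3.0000: CF_t = 1.050000, DF = 0.797188, PV = 0.837048
  t = 3.5000: CF_t = 1.050000, DF = 0.767635, PV = 0.806016
  t = 4.0000: CF_t = 1.050000, DF = 0.739176, PV = 0.776135
  t = 4.5000: CF_t = 1.050000, DF = 0.711773, PV = 0.747362
  t = 5.0000: CF_t = 1.050000, DF = 0.685386, PV = 0.719655
  t = 5.5000: CF_t = 1.050000, DF = 0.659977, PV = 0.692975
  t = 6.0000: CF_t = 1.050000, DF = 0.635509, PV = 0.667285
  t = 6.5000: CF_t = 1.050000, DF = 0.611949, PV = 0.642547
  t = 7.0000: CF_t = 101.050000, DF = 0.589263, PV = 59.545001
Price P = sum_t PV_t = 70.128200
First compute Macaulay numerator sum_t t * PV_t:
  t * PV_t at t = 0.5000: 0.505537
  t * PV_t at t = 1.0000: 0.973590
  t * PV_t at t = 1.5000: 1.406245
  t * PV_t at t = 2.0000: 1.805483
  t * PV_t at t = 2.5000: 2.173186
  t * PV_t at t = 3.0000: 2.511144
  t * PV_t at t = 3.5000: 2.821057
  t * PV_t at t = 4.0000: 3.104540
  t * PV_t at t = 4.5000: 3.363127
  t * PV_t at t = 5.0000: 3.598275
  t * PV_t at t = 5.5000: 3.811364
  t * PV_t at t = 6.0000: 4.003709
  t * PV_t at t = 6.5000: 4.176554
  t * PV_t at t = 7.0000: 416.815006
Macaulay duration D = 451.068817 / 70.128200 = 6.432060
Modified duration = D / (1 + y/m) = 6.432060 / (1 + 0.038500) = 6.193607


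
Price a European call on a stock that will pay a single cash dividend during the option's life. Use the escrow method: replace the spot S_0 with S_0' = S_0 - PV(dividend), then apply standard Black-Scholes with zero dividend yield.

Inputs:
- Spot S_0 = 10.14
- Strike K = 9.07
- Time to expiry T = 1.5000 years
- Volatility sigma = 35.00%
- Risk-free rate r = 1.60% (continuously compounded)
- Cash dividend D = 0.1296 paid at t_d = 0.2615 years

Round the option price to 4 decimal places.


PV(D) = D * exp(-r * t_d) = 0.1296 * 0.99582474 = 0.12905889
S_0' = S_0 - PV(D) = 10.1400 - 0.12905889 = 10.01094111
d1 = (ln(S_0'/K) + (r + sigma^2/2)*T) / (sigma*sqrt(T)) = 0.50058552
d2 = d1 - sigma*sqrt(T) = 0.07192482
exp(-rT) = 0.97628571
N(d1) = 0.69166857; N(d2) = 0.52866913
C = S_0' * N(d1) - K * exp(-rT) * N(d2) = 10.01094111 * 0.69166857 - 9.0700 * 0.97628571 * 0.52866913 = 2.2429

Answer: Price = 2.2429


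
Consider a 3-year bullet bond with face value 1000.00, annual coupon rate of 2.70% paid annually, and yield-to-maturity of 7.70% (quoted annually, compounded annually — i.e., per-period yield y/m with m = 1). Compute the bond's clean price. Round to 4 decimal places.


Answer: Price = 870.4444

Derivation:
Coupon per period c = face * coupon_rate / m = 27.000000
Periods per year m = 1; per-period yield y/m = 0.077000
Number of cashflows N = 3
Cashflows (t years, CF_t, discount factor 1/(1+y/m)^(m*t), PV):
  t = 1.0000: CF_t = 27.000000, DF = 0.928505, PV = 25.069638
  t = 2.0000: CF_t = 27.000000, DF = 0.862122, PV = 23.277287
  t = 3.0000: CF_t = 1027.000000, DF = 0.800484, PV = 822.097512
Price P = sum_t PV_t = 870.444436


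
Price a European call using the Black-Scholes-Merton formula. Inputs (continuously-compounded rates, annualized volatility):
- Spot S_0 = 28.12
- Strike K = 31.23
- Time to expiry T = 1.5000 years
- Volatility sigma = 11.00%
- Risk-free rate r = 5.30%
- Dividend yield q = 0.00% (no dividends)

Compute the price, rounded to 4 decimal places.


d1 = (ln(S/K) + (r - q + 0.5*sigma^2) * T) / (sigma * sqrt(T)) = -0.12116144
d2 = d1 - sigma * sqrt(T) = -0.25588338
exp(-rT) = 0.92357802; exp(-qT) = 1.00000000
C = S_0 * exp(-qT) * N(d1) - K * exp(-rT) * N(d2)
N(d1) = 0.45178158; N(d2) = 0.39902044
C = 28.1200 * 1.00000000 * 0.45178158 - 31.2300 * 0.92357802 * 0.39902044 = 1.1950

Answer: Price = 1.1950
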